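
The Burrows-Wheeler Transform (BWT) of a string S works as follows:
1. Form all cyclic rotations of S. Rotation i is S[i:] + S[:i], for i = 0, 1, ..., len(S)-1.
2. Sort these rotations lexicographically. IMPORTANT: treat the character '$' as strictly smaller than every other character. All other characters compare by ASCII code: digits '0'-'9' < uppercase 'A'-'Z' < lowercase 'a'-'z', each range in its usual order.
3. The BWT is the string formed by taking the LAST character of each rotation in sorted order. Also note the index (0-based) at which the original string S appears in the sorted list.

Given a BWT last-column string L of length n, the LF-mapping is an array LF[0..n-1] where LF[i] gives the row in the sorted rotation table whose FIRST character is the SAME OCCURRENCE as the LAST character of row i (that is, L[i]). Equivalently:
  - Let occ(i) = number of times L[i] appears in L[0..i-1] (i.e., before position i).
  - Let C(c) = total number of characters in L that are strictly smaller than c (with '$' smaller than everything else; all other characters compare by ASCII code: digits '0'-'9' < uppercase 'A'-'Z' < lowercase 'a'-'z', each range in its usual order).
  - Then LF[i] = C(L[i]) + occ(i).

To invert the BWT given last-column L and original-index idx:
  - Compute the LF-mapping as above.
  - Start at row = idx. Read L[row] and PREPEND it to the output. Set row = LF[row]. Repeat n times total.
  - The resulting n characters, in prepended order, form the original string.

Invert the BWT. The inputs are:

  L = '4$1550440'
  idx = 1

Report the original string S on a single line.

LF mapping: 4 0 3 7 8 1 5 6 2
Walk LF starting at row 1, prepending L[row]:
  step 1: row=1, L[1]='$', prepend. Next row=LF[1]=0
  step 2: row=0, L[0]='4', prepend. Next row=LF[0]=4
  step 3: row=4, L[4]='5', prepend. Next row=LF[4]=8
  step 4: row=8, L[8]='0', prepend. Next row=LF[8]=2
  step 5: row=2, L[2]='1', prepend. Next row=LF[2]=3
  step 6: row=3, L[3]='5', prepend. Next row=LF[3]=7
  step 7: row=7, L[7]='4', prepend. Next row=LF[7]=6
  step 8: row=6, L[6]='4', prepend. Next row=LF[6]=5
  step 9: row=5, L[5]='0', prepend. Next row=LF[5]=1
Reversed output: 04451054$

Answer: 04451054$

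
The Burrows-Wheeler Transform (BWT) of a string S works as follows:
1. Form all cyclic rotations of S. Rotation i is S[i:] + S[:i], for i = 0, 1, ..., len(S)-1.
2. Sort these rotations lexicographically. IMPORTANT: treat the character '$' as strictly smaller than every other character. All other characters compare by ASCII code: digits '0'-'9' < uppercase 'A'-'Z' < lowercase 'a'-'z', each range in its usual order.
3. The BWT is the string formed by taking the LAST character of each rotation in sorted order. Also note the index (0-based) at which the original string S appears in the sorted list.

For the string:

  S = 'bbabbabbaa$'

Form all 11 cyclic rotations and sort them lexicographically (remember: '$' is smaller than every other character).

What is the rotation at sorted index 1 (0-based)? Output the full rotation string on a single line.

Answer: a$bbabbabba

Derivation:
All 11 rotations (rotation i = S[i:]+S[:i]):
  rot[0] = bbabbabbaa$
  rot[1] = babbabbaa$b
  rot[2] = abbabbaa$bb
  rot[3] = bbabbaa$bba
  rot[4] = babbaa$bbab
  rot[5] = abbaa$bbabb
  rot[6] = bbaa$bbabba
  rot[7] = baa$bbabbab
  rot[8] = aa$bbabbabb
  rot[9] = a$bbabbabba
  rot[10] = $bbabbabbaa
Sorted (with $ < everything):
  sorted[0] = $bbabbabbaa
  sorted[1] = a$bbabbabba
  sorted[2] = aa$bbabbabb
  sorted[3] = abbaa$bbabb
  sorted[4] = abbabbaa$bb
  sorted[5] = baa$bbabbab
  sorted[6] = babbaa$bbab
  sorted[7] = babbabbaa$b
  sorted[8] = bbaa$bbabba
  sorted[9] = bbabbaa$bba
  sorted[10] = bbabbabbaa$
sorted[1] = a$bbabbabba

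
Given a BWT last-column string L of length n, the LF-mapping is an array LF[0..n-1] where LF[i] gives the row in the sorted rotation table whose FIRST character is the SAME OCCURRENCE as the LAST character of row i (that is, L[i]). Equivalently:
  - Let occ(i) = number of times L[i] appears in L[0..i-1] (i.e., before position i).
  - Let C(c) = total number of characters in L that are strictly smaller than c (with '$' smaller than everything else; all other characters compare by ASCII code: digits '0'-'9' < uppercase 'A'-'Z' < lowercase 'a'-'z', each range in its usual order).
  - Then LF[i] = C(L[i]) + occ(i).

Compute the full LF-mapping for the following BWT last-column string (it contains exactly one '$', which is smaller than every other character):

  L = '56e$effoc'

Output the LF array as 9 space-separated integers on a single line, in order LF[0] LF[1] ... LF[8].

Char counts: '$':1, '5':1, '6':1, 'c':1, 'e':2, 'f':2, 'o':1
C (first-col start): C('$')=0, C('5')=1, C('6')=2, C('c')=3, C('e')=4, C('f')=6, C('o')=8
L[0]='5': occ=0, LF[0]=C('5')+0=1+0=1
L[1]='6': occ=0, LF[1]=C('6')+0=2+0=2
L[2]='e': occ=0, LF[2]=C('e')+0=4+0=4
L[3]='$': occ=0, LF[3]=C('$')+0=0+0=0
L[4]='e': occ=1, LF[4]=C('e')+1=4+1=5
L[5]='f': occ=0, LF[5]=C('f')+0=6+0=6
L[6]='f': occ=1, LF[6]=C('f')+1=6+1=7
L[7]='o': occ=0, LF[7]=C('o')+0=8+0=8
L[8]='c': occ=0, LF[8]=C('c')+0=3+0=3

Answer: 1 2 4 0 5 6 7 8 3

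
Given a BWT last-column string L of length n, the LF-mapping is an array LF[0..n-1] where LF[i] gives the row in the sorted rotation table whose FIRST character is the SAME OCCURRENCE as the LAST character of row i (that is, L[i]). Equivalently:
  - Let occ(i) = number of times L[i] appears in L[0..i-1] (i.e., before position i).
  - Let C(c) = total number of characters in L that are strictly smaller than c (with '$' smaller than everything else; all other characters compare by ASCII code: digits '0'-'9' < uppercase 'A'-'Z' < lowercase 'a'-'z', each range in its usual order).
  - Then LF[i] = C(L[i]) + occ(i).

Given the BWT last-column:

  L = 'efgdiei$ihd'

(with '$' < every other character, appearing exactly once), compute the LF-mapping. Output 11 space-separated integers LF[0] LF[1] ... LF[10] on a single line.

Char counts: '$':1, 'd':2, 'e':2, 'f':1, 'g':1, 'h':1, 'i':3
C (first-col start): C('$')=0, C('d')=1, C('e')=3, C('f')=5, C('g')=6, C('h')=7, C('i')=8
L[0]='e': occ=0, LF[0]=C('e')+0=3+0=3
L[1]='f': occ=0, LF[1]=C('f')+0=5+0=5
L[2]='g': occ=0, LF[2]=C('g')+0=6+0=6
L[3]='d': occ=0, LF[3]=C('d')+0=1+0=1
L[4]='i': occ=0, LF[4]=C('i')+0=8+0=8
L[5]='e': occ=1, LF[5]=C('e')+1=3+1=4
L[6]='i': occ=1, LF[6]=C('i')+1=8+1=9
L[7]='$': occ=0, LF[7]=C('$')+0=0+0=0
L[8]='i': occ=2, LF[8]=C('i')+2=8+2=10
L[9]='h': occ=0, LF[9]=C('h')+0=7+0=7
L[10]='d': occ=1, LF[10]=C('d')+1=1+1=2

Answer: 3 5 6 1 8 4 9 0 10 7 2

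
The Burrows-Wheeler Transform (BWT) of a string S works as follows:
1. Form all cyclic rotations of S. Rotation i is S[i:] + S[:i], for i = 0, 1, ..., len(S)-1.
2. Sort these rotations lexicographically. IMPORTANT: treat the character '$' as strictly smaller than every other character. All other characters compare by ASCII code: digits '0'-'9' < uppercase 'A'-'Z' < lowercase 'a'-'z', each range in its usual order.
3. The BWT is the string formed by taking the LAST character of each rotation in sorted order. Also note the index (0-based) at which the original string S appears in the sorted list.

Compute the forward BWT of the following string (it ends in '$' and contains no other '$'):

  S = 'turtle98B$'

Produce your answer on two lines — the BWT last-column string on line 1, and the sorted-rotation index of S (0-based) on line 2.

All 10 rotations (rotation i = S[i:]+S[:i]):
  rot[0] = turtle98B$
  rot[1] = urtle98B$t
  rot[2] = rtle98B$tu
  rot[3] = tle98B$tur
  rot[4] = le98B$turt
  rot[5] = e98B$turtl
  rot[6] = 98B$turtle
  rot[7] = 8B$turtle9
  rot[8] = B$turtle98
  rot[9] = $turtle98B
Sorted (with $ < everything):
  sorted[0] = $turtle98B  (last char: 'B')
  sorted[1] = 8B$turtle9  (last char: '9')
  sorted[2] = 98B$turtle  (last char: 'e')
  sorted[3] = B$turtle98  (last char: '8')
  sorted[4] = e98B$turtl  (last char: 'l')
  sorted[5] = le98B$turt  (last char: 't')
  sorted[6] = rtle98B$tu  (last char: 'u')
  sorted[7] = tle98B$tur  (last char: 'r')
  sorted[8] = turtle98B$  (last char: '$')
  sorted[9] = urtle98B$t  (last char: 't')
Last column: B9e8ltur$t
Original string S is at sorted index 8

Answer: B9e8ltur$t
8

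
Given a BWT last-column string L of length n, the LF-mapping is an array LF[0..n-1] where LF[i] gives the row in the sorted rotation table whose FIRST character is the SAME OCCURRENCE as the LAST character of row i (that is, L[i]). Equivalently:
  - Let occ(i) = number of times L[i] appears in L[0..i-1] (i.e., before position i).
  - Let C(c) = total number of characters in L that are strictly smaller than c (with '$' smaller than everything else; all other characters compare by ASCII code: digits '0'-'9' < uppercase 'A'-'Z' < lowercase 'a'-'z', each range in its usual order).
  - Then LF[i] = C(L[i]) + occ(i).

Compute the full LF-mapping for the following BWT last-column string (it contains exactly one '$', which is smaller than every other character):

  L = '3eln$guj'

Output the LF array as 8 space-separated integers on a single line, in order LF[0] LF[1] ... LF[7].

Answer: 1 2 5 6 0 3 7 4

Derivation:
Char counts: '$':1, '3':1, 'e':1, 'g':1, 'j':1, 'l':1, 'n':1, 'u':1
C (first-col start): C('$')=0, C('3')=1, C('e')=2, C('g')=3, C('j')=4, C('l')=5, C('n')=6, C('u')=7
L[0]='3': occ=0, LF[0]=C('3')+0=1+0=1
L[1]='e': occ=0, LF[1]=C('e')+0=2+0=2
L[2]='l': occ=0, LF[2]=C('l')+0=5+0=5
L[3]='n': occ=0, LF[3]=C('n')+0=6+0=6
L[4]='$': occ=0, LF[4]=C('$')+0=0+0=0
L[5]='g': occ=0, LF[5]=C('g')+0=3+0=3
L[6]='u': occ=0, LF[6]=C('u')+0=7+0=7
L[7]='j': occ=0, LF[7]=C('j')+0=4+0=4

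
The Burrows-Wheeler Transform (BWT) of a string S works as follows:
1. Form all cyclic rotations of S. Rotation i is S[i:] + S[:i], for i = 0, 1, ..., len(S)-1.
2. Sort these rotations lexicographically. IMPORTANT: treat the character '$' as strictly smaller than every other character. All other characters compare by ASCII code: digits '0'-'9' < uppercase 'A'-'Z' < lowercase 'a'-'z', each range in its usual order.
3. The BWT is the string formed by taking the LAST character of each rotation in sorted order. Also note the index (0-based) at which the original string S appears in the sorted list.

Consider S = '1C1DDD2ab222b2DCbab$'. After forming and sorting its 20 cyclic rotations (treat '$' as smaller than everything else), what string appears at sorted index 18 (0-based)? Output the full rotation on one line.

All 20 rotations (rotation i = S[i:]+S[:i]):
  rot[0] = 1C1DDD2ab222b2DCbab$
  rot[1] = C1DDD2ab222b2DCbab$1
  rot[2] = 1DDD2ab222b2DCbab$1C
  rot[3] = DDD2ab222b2DCbab$1C1
  rot[4] = DD2ab222b2DCbab$1C1D
  rot[5] = D2ab222b2DCbab$1C1DD
  rot[6] = 2ab222b2DCbab$1C1DDD
  rot[7] = ab222b2DCbab$1C1DDD2
  rot[8] = b222b2DCbab$1C1DDD2a
  rot[9] = 222b2DCbab$1C1DDD2ab
  rot[10] = 22b2DCbab$1C1DDD2ab2
  rot[11] = 2b2DCbab$1C1DDD2ab22
  rot[12] = b2DCbab$1C1DDD2ab222
  rot[13] = 2DCbab$1C1DDD2ab222b
  rot[14] = DCbab$1C1DDD2ab222b2
  rot[15] = Cbab$1C1DDD2ab222b2D
  rot[16] = bab$1C1DDD2ab222b2DC
  rot[17] = ab$1C1DDD2ab222b2DCb
  rot[18] = b$1C1DDD2ab222b2DCba
  rot[19] = $1C1DDD2ab222b2DCbab
Sorted (with $ < everything):
  sorted[0] = $1C1DDD2ab222b2DCbab
  sorted[1] = 1C1DDD2ab222b2DCbab$
  sorted[2] = 1DDD2ab222b2DCbab$1C
  sorted[3] = 222b2DCbab$1C1DDD2ab
  sorted[4] = 22b2DCbab$1C1DDD2ab2
  sorted[5] = 2DCbab$1C1DDD2ab222b
  sorted[6] = 2ab222b2DCbab$1C1DDD
  sorted[7] = 2b2DCbab$1C1DDD2ab22
  sorted[8] = C1DDD2ab222b2DCbab$1
  sorted[9] = Cbab$1C1DDD2ab222b2D
  sorted[10] = D2ab222b2DCbab$1C1DD
  sorted[11] = DCbab$1C1DDD2ab222b2
  sorted[12] = DD2ab222b2DCbab$1C1D
  sorted[13] = DDD2ab222b2DCbab$1C1
  sorted[14] = ab$1C1DDD2ab222b2DCb
  sorted[15] = ab222b2DCbab$1C1DDD2
  sorted[16] = b$1C1DDD2ab222b2DCba
  sorted[17] = b222b2DCbab$1C1DDD2a
  sorted[18] = b2DCbab$1C1DDD2ab222
  sorted[19] = bab$1C1DDD2ab222b2DC
sorted[18] = b2DCbab$1C1DDD2ab222

Answer: b2DCbab$1C1DDD2ab222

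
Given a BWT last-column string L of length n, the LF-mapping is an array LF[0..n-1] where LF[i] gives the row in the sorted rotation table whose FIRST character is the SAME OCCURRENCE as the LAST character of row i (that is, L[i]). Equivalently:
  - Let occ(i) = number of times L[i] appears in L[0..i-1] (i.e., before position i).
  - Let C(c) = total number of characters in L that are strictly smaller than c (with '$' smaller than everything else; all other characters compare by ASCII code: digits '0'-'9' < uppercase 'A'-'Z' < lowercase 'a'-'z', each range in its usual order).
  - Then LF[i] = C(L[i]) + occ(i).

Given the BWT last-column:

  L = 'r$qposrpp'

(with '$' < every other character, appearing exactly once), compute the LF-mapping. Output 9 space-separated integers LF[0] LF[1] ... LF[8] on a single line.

Answer: 6 0 5 2 1 8 7 3 4

Derivation:
Char counts: '$':1, 'o':1, 'p':3, 'q':1, 'r':2, 's':1
C (first-col start): C('$')=0, C('o')=1, C('p')=2, C('q')=5, C('r')=6, C('s')=8
L[0]='r': occ=0, LF[0]=C('r')+0=6+0=6
L[1]='$': occ=0, LF[1]=C('$')+0=0+0=0
L[2]='q': occ=0, LF[2]=C('q')+0=5+0=5
L[3]='p': occ=0, LF[3]=C('p')+0=2+0=2
L[4]='o': occ=0, LF[4]=C('o')+0=1+0=1
L[5]='s': occ=0, LF[5]=C('s')+0=8+0=8
L[6]='r': occ=1, LF[6]=C('r')+1=6+1=7
L[7]='p': occ=1, LF[7]=C('p')+1=2+1=3
L[8]='p': occ=2, LF[8]=C('p')+2=2+2=4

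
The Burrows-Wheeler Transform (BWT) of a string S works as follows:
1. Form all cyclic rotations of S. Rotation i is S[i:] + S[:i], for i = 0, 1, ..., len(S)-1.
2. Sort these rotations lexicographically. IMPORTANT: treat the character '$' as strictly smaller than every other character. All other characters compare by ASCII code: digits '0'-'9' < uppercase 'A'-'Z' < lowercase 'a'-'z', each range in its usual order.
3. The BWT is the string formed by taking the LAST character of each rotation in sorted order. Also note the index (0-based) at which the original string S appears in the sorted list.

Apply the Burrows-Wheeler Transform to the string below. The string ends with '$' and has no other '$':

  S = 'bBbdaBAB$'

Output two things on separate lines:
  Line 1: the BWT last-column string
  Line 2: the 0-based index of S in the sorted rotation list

Answer: BBAabd$Bb
6

Derivation:
All 9 rotations (rotation i = S[i:]+S[:i]):
  rot[0] = bBbdaBAB$
  rot[1] = BbdaBAB$b
  rot[2] = bdaBAB$bB
  rot[3] = daBAB$bBb
  rot[4] = aBAB$bBbd
  rot[5] = BAB$bBbda
  rot[6] = AB$bBbdaB
  rot[7] = B$bBbdaBA
  rot[8] = $bBbdaBAB
Sorted (with $ < everything):
  sorted[0] = $bBbdaBAB  (last char: 'B')
  sorted[1] = AB$bBbdaB  (last char: 'B')
  sorted[2] = B$bBbdaBA  (last char: 'A')
  sorted[3] = BAB$bBbda  (last char: 'a')
  sorted[4] = BbdaBAB$b  (last char: 'b')
  sorted[5] = aBAB$bBbd  (last char: 'd')
  sorted[6] = bBbdaBAB$  (last char: '$')
  sorted[7] = bdaBAB$bB  (last char: 'B')
  sorted[8] = daBAB$bBb  (last char: 'b')
Last column: BBAabd$Bb
Original string S is at sorted index 6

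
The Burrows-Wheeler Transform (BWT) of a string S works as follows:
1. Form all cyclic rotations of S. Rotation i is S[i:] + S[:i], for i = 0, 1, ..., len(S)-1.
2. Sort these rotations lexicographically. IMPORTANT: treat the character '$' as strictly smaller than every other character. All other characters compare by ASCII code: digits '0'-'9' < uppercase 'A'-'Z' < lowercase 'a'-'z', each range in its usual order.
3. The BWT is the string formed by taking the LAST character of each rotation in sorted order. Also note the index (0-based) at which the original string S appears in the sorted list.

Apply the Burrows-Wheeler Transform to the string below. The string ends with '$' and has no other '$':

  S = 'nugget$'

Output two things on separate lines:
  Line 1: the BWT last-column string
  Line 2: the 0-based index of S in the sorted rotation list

Answer: tggu$en
4

Derivation:
All 7 rotations (rotation i = S[i:]+S[:i]):
  rot[0] = nugget$
  rot[1] = ugget$n
  rot[2] = gget$nu
  rot[3] = get$nug
  rot[4] = et$nugg
  rot[5] = t$nugge
  rot[6] = $nugget
Sorted (with $ < everything):
  sorted[0] = $nugget  (last char: 't')
  sorted[1] = et$nugg  (last char: 'g')
  sorted[2] = get$nug  (last char: 'g')
  sorted[3] = gget$nu  (last char: 'u')
  sorted[4] = nugget$  (last char: '$')
  sorted[5] = t$nugge  (last char: 'e')
  sorted[6] = ugget$n  (last char: 'n')
Last column: tggu$en
Original string S is at sorted index 4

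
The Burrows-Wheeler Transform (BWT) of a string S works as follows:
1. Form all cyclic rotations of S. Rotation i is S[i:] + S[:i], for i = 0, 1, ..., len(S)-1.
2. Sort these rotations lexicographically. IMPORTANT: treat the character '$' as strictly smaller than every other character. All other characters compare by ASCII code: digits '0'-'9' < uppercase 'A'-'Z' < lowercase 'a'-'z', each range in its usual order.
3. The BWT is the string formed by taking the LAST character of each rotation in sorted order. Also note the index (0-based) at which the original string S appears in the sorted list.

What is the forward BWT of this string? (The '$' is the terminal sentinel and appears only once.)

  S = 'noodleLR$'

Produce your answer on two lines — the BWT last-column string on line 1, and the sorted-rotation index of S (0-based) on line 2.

Answer: ReLold$on
6

Derivation:
All 9 rotations (rotation i = S[i:]+S[:i]):
  rot[0] = noodleLR$
  rot[1] = oodleLR$n
  rot[2] = odleLR$no
  rot[3] = dleLR$noo
  rot[4] = leLR$nood
  rot[5] = eLR$noodl
  rot[6] = LR$noodle
  rot[7] = R$noodleL
  rot[8] = $noodleLR
Sorted (with $ < everything):
  sorted[0] = $noodleLR  (last char: 'R')
  sorted[1] = LR$noodle  (last char: 'e')
  sorted[2] = R$noodleL  (last char: 'L')
  sorted[3] = dleLR$noo  (last char: 'o')
  sorted[4] = eLR$noodl  (last char: 'l')
  sorted[5] = leLR$nood  (last char: 'd')
  sorted[6] = noodleLR$  (last char: '$')
  sorted[7] = odleLR$no  (last char: 'o')
  sorted[8] = oodleLR$n  (last char: 'n')
Last column: ReLold$on
Original string S is at sorted index 6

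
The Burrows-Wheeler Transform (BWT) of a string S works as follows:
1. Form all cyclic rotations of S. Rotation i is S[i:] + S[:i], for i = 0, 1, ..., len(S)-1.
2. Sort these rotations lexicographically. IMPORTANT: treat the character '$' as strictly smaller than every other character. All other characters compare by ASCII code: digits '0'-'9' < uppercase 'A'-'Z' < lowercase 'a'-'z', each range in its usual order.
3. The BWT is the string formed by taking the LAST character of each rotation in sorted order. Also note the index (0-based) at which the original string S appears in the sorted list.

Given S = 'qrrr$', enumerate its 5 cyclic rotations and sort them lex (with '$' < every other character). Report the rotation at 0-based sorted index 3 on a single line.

Answer: rr$qr

Derivation:
All 5 rotations (rotation i = S[i:]+S[:i]):
  rot[0] = qrrr$
  rot[1] = rrr$q
  rot[2] = rr$qr
  rot[3] = r$qrr
  rot[4] = $qrrr
Sorted (with $ < everything):
  sorted[0] = $qrrr
  sorted[1] = qrrr$
  sorted[2] = r$qrr
  sorted[3] = rr$qr
  sorted[4] = rrr$q
sorted[3] = rr$qr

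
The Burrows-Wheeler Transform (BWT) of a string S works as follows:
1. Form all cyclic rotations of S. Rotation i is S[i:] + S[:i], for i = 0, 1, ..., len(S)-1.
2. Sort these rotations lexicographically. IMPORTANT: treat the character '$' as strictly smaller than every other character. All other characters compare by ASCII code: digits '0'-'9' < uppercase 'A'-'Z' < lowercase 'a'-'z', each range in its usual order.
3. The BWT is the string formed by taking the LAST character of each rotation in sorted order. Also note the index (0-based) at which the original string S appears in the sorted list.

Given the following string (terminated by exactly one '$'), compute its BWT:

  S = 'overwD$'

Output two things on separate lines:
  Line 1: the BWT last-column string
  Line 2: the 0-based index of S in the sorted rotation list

Answer: Dwv$eor
3

Derivation:
All 7 rotations (rotation i = S[i:]+S[:i]):
  rot[0] = overwD$
  rot[1] = verwD$o
  rot[2] = erwD$ov
  rot[3] = rwD$ove
  rot[4] = wD$over
  rot[5] = D$overw
  rot[6] = $overwD
Sorted (with $ < everything):
  sorted[0] = $overwD  (last char: 'D')
  sorted[1] = D$overw  (last char: 'w')
  sorted[2] = erwD$ov  (last char: 'v')
  sorted[3] = overwD$  (last char: '$')
  sorted[4] = rwD$ove  (last char: 'e')
  sorted[5] = verwD$o  (last char: 'o')
  sorted[6] = wD$over  (last char: 'r')
Last column: Dwv$eor
Original string S is at sorted index 3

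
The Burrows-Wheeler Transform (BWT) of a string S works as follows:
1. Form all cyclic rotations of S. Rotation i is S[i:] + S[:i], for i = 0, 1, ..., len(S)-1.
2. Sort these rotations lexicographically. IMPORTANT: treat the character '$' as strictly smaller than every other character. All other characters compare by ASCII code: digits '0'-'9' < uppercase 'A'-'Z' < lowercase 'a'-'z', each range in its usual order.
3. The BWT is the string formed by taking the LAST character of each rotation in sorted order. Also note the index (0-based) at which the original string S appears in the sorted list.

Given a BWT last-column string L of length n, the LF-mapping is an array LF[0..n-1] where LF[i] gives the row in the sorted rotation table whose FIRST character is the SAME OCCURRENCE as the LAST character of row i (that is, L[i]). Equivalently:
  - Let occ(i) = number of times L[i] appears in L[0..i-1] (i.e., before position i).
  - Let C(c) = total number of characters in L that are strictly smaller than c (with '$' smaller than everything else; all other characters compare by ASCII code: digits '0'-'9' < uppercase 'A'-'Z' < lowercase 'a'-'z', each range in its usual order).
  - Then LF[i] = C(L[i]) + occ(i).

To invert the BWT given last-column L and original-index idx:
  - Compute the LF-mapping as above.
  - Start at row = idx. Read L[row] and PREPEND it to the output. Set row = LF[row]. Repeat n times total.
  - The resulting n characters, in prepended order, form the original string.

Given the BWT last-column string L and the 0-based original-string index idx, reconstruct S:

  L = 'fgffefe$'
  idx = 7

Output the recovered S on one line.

Answer: gefefff$

Derivation:
LF mapping: 3 7 4 5 1 6 2 0
Walk LF starting at row 7, prepending L[row]:
  step 1: row=7, L[7]='$', prepend. Next row=LF[7]=0
  step 2: row=0, L[0]='f', prepend. Next row=LF[0]=3
  step 3: row=3, L[3]='f', prepend. Next row=LF[3]=5
  step 4: row=5, L[5]='f', prepend. Next row=LF[5]=6
  step 5: row=6, L[6]='e', prepend. Next row=LF[6]=2
  step 6: row=2, L[2]='f', prepend. Next row=LF[2]=4
  step 7: row=4, L[4]='e', prepend. Next row=LF[4]=1
  step 8: row=1, L[1]='g', prepend. Next row=LF[1]=7
Reversed output: gefefff$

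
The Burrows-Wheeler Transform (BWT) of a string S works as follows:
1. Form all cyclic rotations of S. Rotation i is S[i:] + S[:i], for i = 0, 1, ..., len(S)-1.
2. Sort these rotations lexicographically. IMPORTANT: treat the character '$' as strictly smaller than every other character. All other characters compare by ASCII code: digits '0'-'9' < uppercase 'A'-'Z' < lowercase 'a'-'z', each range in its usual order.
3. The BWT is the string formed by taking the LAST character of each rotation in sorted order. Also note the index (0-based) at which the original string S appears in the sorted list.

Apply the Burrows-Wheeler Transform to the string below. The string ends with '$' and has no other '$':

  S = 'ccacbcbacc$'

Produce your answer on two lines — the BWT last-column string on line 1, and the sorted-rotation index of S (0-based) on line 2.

All 11 rotations (rotation i = S[i:]+S[:i]):
  rot[0] = ccacbcbacc$
  rot[1] = cacbcbacc$c
  rot[2] = acbcbacc$cc
  rot[3] = cbcbacc$cca
  rot[4] = bcbacc$ccac
  rot[5] = cbacc$ccacb
  rot[6] = bacc$ccacbc
  rot[7] = acc$ccacbcb
  rot[8] = cc$ccacbcba
  rot[9] = c$ccacbcbac
  rot[10] = $ccacbcbacc
Sorted (with $ < everything):
  sorted[0] = $ccacbcbacc  (last char: 'c')
  sorted[1] = acbcbacc$cc  (last char: 'c')
  sorted[2] = acc$ccacbcb  (last char: 'b')
  sorted[3] = bacc$ccacbc  (last char: 'c')
  sorted[4] = bcbacc$ccac  (last char: 'c')
  sorted[5] = c$ccacbcbac  (last char: 'c')
  sorted[6] = cacbcbacc$c  (last char: 'c')
  sorted[7] = cbacc$ccacb  (last char: 'b')
  sorted[8] = cbcbacc$cca  (last char: 'a')
  sorted[9] = cc$ccacbcba  (last char: 'a')
  sorted[10] = ccacbcbacc$  (last char: '$')
Last column: ccbccccbaa$
Original string S is at sorted index 10

Answer: ccbccccbaa$
10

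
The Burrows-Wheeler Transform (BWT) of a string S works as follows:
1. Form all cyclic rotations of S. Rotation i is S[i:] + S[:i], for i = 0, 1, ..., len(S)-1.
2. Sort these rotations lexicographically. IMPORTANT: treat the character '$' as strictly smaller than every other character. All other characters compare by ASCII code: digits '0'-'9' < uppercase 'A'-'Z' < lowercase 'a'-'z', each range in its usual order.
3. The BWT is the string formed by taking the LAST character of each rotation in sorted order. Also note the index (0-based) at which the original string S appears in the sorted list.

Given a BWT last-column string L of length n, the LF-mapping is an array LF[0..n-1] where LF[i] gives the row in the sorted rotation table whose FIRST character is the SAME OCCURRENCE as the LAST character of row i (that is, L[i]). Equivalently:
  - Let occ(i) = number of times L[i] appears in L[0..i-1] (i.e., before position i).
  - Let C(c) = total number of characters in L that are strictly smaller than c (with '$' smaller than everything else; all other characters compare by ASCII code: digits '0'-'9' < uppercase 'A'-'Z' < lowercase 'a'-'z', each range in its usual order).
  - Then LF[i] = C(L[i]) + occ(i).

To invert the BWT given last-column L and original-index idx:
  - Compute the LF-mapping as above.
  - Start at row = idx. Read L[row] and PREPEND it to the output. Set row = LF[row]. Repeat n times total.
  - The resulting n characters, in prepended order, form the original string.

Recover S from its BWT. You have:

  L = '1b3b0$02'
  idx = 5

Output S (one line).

Answer: 30b02b1$

Derivation:
LF mapping: 3 6 5 7 1 0 2 4
Walk LF starting at row 5, prepending L[row]:
  step 1: row=5, L[5]='$', prepend. Next row=LF[5]=0
  step 2: row=0, L[0]='1', prepend. Next row=LF[0]=3
  step 3: row=3, L[3]='b', prepend. Next row=LF[3]=7
  step 4: row=7, L[7]='2', prepend. Next row=LF[7]=4
  step 5: row=4, L[4]='0', prepend. Next row=LF[4]=1
  step 6: row=1, L[1]='b', prepend. Next row=LF[1]=6
  step 7: row=6, L[6]='0', prepend. Next row=LF[6]=2
  step 8: row=2, L[2]='3', prepend. Next row=LF[2]=5
Reversed output: 30b02b1$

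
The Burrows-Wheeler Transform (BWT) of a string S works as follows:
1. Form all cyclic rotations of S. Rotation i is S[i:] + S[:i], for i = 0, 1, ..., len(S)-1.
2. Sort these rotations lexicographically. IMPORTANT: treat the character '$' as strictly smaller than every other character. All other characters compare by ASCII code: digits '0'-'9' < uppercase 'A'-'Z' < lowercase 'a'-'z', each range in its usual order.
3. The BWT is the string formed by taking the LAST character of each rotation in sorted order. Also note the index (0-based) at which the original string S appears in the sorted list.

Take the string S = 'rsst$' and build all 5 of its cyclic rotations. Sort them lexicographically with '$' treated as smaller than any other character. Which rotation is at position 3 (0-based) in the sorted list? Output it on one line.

Answer: st$rs

Derivation:
All 5 rotations (rotation i = S[i:]+S[:i]):
  rot[0] = rsst$
  rot[1] = sst$r
  rot[2] = st$rs
  rot[3] = t$rss
  rot[4] = $rsst
Sorted (with $ < everything):
  sorted[0] = $rsst
  sorted[1] = rsst$
  sorted[2] = sst$r
  sorted[3] = st$rs
  sorted[4] = t$rss
sorted[3] = st$rs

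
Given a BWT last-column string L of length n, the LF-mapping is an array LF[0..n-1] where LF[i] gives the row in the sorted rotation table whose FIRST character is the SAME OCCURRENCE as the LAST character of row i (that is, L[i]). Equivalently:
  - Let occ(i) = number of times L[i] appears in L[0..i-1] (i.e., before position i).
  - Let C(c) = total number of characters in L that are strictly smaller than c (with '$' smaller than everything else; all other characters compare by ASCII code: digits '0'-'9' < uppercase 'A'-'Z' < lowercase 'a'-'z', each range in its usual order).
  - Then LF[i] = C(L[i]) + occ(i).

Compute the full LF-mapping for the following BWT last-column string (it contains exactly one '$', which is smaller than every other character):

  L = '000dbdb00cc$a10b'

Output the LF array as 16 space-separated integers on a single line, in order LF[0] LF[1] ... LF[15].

Char counts: '$':1, '0':6, '1':1, 'a':1, 'b':3, 'c':2, 'd':2
C (first-col start): C('$')=0, C('0')=1, C('1')=7, C('a')=8, C('b')=9, C('c')=12, C('d')=14
L[0]='0': occ=0, LF[0]=C('0')+0=1+0=1
L[1]='0': occ=1, LF[1]=C('0')+1=1+1=2
L[2]='0': occ=2, LF[2]=C('0')+2=1+2=3
L[3]='d': occ=0, LF[3]=C('d')+0=14+0=14
L[4]='b': occ=0, LF[4]=C('b')+0=9+0=9
L[5]='d': occ=1, LF[5]=C('d')+1=14+1=15
L[6]='b': occ=1, LF[6]=C('b')+1=9+1=10
L[7]='0': occ=3, LF[7]=C('0')+3=1+3=4
L[8]='0': occ=4, LF[8]=C('0')+4=1+4=5
L[9]='c': occ=0, LF[9]=C('c')+0=12+0=12
L[10]='c': occ=1, LF[10]=C('c')+1=12+1=13
L[11]='$': occ=0, LF[11]=C('$')+0=0+0=0
L[12]='a': occ=0, LF[12]=C('a')+0=8+0=8
L[13]='1': occ=0, LF[13]=C('1')+0=7+0=7
L[14]='0': occ=5, LF[14]=C('0')+5=1+5=6
L[15]='b': occ=2, LF[15]=C('b')+2=9+2=11

Answer: 1 2 3 14 9 15 10 4 5 12 13 0 8 7 6 11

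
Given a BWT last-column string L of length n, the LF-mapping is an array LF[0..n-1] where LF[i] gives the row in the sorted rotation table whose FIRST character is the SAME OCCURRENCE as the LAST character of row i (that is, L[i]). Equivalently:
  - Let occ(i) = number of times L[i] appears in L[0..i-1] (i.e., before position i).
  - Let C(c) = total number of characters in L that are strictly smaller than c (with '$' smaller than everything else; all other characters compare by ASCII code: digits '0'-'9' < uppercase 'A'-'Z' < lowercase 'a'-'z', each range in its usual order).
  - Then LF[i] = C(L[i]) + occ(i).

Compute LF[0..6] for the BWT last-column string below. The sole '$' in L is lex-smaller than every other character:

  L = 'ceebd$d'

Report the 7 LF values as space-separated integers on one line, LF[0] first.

Char counts: '$':1, 'b':1, 'c':1, 'd':2, 'e':2
C (first-col start): C('$')=0, C('b')=1, C('c')=2, C('d')=3, C('e')=5
L[0]='c': occ=0, LF[0]=C('c')+0=2+0=2
L[1]='e': occ=0, LF[1]=C('e')+0=5+0=5
L[2]='e': occ=1, LF[2]=C('e')+1=5+1=6
L[3]='b': occ=0, LF[3]=C('b')+0=1+0=1
L[4]='d': occ=0, LF[4]=C('d')+0=3+0=3
L[5]='$': occ=0, LF[5]=C('$')+0=0+0=0
L[6]='d': occ=1, LF[6]=C('d')+1=3+1=4

Answer: 2 5 6 1 3 0 4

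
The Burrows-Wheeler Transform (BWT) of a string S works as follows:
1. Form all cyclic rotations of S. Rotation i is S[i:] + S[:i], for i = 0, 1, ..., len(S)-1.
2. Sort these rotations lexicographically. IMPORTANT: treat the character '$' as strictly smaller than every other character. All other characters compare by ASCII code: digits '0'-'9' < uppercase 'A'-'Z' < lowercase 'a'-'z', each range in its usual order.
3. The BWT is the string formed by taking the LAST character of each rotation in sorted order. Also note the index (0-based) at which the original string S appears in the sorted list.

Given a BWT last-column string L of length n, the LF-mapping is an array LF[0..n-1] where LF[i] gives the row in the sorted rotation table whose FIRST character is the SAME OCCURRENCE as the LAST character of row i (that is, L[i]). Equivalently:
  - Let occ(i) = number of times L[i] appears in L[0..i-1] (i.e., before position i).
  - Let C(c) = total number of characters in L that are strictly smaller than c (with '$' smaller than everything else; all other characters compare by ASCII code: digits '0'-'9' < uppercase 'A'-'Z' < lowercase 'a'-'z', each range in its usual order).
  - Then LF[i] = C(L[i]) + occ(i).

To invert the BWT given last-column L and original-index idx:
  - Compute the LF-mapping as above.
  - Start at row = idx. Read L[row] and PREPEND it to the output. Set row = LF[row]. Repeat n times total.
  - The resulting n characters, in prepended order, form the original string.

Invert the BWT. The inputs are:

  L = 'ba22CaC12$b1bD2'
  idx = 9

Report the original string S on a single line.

LF mapping: 12 10 3 4 7 11 8 1 5 0 13 2 14 9 6
Walk LF starting at row 9, prepending L[row]:
  step 1: row=9, L[9]='$', prepend. Next row=LF[9]=0
  step 2: row=0, L[0]='b', prepend. Next row=LF[0]=12
  step 3: row=12, L[12]='b', prepend. Next row=LF[12]=14
  step 4: row=14, L[14]='2', prepend. Next row=LF[14]=6
  step 5: row=6, L[6]='C', prepend. Next row=LF[6]=8
  step 6: row=8, L[8]='2', prepend. Next row=LF[8]=5
  step 7: row=5, L[5]='a', prepend. Next row=LF[5]=11
  step 8: row=11, L[11]='1', prepend. Next row=LF[11]=2
  step 9: row=2, L[2]='2', prepend. Next row=LF[2]=3
  step 10: row=3, L[3]='2', prepend. Next row=LF[3]=4
  step 11: row=4, L[4]='C', prepend. Next row=LF[4]=7
  step 12: row=7, L[7]='1', prepend. Next row=LF[7]=1
  step 13: row=1, L[1]='a', prepend. Next row=LF[1]=10
  step 14: row=10, L[10]='b', prepend. Next row=LF[10]=13
  step 15: row=13, L[13]='D', prepend. Next row=LF[13]=9
Reversed output: Dba1C221a2C2bb$

Answer: Dba1C221a2C2bb$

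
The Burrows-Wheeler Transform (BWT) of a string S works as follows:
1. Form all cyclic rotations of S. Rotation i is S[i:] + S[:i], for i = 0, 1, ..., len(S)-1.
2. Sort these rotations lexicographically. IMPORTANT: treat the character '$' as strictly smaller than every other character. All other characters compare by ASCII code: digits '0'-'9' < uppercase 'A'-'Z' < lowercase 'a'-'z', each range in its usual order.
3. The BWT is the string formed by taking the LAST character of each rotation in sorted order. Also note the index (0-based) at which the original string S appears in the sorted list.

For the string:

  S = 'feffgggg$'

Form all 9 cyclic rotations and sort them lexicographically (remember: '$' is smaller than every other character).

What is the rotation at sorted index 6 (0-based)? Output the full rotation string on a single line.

All 9 rotations (rotation i = S[i:]+S[:i]):
  rot[0] = feffgggg$
  rot[1] = effgggg$f
  rot[2] = ffgggg$fe
  rot[3] = fgggg$fef
  rot[4] = gggg$feff
  rot[5] = ggg$feffg
  rot[6] = gg$feffgg
  rot[7] = g$feffggg
  rot[8] = $feffgggg
Sorted (with $ < everything):
  sorted[0] = $feffgggg
  sorted[1] = effgggg$f
  sorted[2] = feffgggg$
  sorted[3] = ffgggg$fe
  sorted[4] = fgggg$fef
  sorted[5] = g$feffggg
  sorted[6] = gg$feffgg
  sorted[7] = ggg$feffg
  sorted[8] = gggg$feff
sorted[6] = gg$feffgg

Answer: gg$feffgg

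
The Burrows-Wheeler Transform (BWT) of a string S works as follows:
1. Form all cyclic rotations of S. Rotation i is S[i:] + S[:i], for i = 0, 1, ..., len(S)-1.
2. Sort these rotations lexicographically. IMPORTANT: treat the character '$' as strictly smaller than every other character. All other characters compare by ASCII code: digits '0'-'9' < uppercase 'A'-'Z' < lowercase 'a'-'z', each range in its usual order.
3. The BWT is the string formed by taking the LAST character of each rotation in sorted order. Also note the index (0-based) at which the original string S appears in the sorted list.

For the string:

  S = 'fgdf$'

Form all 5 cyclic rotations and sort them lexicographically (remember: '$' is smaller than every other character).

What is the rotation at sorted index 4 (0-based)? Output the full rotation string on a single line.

Answer: gdf$f

Derivation:
All 5 rotations (rotation i = S[i:]+S[:i]):
  rot[0] = fgdf$
  rot[1] = gdf$f
  rot[2] = df$fg
  rot[3] = f$fgd
  rot[4] = $fgdf
Sorted (with $ < everything):
  sorted[0] = $fgdf
  sorted[1] = df$fg
  sorted[2] = f$fgd
  sorted[3] = fgdf$
  sorted[4] = gdf$f
sorted[4] = gdf$f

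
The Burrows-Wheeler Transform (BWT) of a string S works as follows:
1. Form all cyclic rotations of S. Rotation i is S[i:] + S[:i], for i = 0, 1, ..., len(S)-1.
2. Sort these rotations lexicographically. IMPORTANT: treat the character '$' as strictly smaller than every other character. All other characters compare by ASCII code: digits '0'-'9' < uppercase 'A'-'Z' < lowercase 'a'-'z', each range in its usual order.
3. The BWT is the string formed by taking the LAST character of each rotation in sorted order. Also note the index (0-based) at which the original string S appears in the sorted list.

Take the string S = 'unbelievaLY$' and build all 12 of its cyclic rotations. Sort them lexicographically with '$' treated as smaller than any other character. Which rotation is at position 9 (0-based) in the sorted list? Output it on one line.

All 12 rotations (rotation i = S[i:]+S[:i]):
  rot[0] = unbelievaLY$
  rot[1] = nbelievaLY$u
  rot[2] = believaLY$un
  rot[3] = elievaLY$unb
  rot[4] = lievaLY$unbe
  rot[5] = ievaLY$unbel
  rot[6] = evaLY$unbeli
  rot[7] = vaLY$unbelie
  rot[8] = aLY$unbeliev
  rot[9] = LY$unbelieva
  rot[10] = Y$unbelievaL
  rot[11] = $unbelievaLY
Sorted (with $ < everything):
  sorted[0] = $unbelievaLY
  sorted[1] = LY$unbelieva
  sorted[2] = Y$unbelievaL
  sorted[3] = aLY$unbeliev
  sorted[4] = believaLY$un
  sorted[5] = elievaLY$unb
  sorted[6] = evaLY$unbeli
  sorted[7] = ievaLY$unbel
  sorted[8] = lievaLY$unbe
  sorted[9] = nbelievaLY$u
  sorted[10] = unbelievaLY$
  sorted[11] = vaLY$unbelie
sorted[9] = nbelievaLY$u

Answer: nbelievaLY$u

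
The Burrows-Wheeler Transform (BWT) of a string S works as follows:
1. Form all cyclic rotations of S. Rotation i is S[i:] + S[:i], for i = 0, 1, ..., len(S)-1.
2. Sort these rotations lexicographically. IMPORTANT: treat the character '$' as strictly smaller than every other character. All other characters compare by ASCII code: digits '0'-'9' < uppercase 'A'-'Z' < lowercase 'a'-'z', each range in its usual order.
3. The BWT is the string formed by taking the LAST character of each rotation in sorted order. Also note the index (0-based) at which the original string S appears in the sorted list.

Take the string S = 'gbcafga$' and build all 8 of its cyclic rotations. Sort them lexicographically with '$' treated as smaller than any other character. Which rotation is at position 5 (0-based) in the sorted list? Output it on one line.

All 8 rotations (rotation i = S[i:]+S[:i]):
  rot[0] = gbcafga$
  rot[1] = bcafga$g
  rot[2] = cafga$gb
  rot[3] = afga$gbc
  rot[4] = fga$gbca
  rot[5] = ga$gbcaf
  rot[6] = a$gbcafg
  rot[7] = $gbcafga
Sorted (with $ < everything):
  sorted[0] = $gbcafga
  sorted[1] = a$gbcafg
  sorted[2] = afga$gbc
  sorted[3] = bcafga$g
  sorted[4] = cafga$gb
  sorted[5] = fga$gbca
  sorted[6] = ga$gbcaf
  sorted[7] = gbcafga$
sorted[5] = fga$gbca

Answer: fga$gbca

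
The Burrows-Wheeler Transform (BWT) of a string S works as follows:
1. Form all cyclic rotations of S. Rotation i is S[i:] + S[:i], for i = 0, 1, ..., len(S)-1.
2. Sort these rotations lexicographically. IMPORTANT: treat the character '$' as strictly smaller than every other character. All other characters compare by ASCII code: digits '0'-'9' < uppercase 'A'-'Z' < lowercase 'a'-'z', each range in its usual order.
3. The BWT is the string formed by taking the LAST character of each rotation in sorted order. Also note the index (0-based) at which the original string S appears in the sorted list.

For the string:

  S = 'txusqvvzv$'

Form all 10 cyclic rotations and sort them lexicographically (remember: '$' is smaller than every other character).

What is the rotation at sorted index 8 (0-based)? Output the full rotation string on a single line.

Answer: xusqvvzv$t

Derivation:
All 10 rotations (rotation i = S[i:]+S[:i]):
  rot[0] = txusqvvzv$
  rot[1] = xusqvvzv$t
  rot[2] = usqvvzv$tx
  rot[3] = sqvvzv$txu
  rot[4] = qvvzv$txus
  rot[5] = vvzv$txusq
  rot[6] = vzv$txusqv
  rot[7] = zv$txusqvv
  rot[8] = v$txusqvvz
  rot[9] = $txusqvvzv
Sorted (with $ < everything):
  sorted[0] = $txusqvvzv
  sorted[1] = qvvzv$txus
  sorted[2] = sqvvzv$txu
  sorted[3] = txusqvvzv$
  sorted[4] = usqvvzv$tx
  sorted[5] = v$txusqvvz
  sorted[6] = vvzv$txusq
  sorted[7] = vzv$txusqv
  sorted[8] = xusqvvzv$t
  sorted[9] = zv$txusqvv
sorted[8] = xusqvvzv$t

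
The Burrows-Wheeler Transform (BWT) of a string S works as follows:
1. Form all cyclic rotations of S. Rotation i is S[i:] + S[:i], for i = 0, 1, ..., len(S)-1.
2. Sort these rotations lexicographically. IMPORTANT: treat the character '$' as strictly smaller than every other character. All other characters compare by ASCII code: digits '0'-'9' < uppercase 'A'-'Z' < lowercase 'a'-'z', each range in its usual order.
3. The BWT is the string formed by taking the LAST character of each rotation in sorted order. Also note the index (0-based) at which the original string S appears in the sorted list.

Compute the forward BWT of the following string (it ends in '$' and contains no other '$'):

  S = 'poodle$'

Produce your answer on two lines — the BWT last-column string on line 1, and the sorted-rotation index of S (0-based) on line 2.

Answer: eoldop$
6

Derivation:
All 7 rotations (rotation i = S[i:]+S[:i]):
  rot[0] = poodle$
  rot[1] = oodle$p
  rot[2] = odle$po
  rot[3] = dle$poo
  rot[4] = le$pood
  rot[5] = e$poodl
  rot[6] = $poodle
Sorted (with $ < everything):
  sorted[0] = $poodle  (last char: 'e')
  sorted[1] = dle$poo  (last char: 'o')
  sorted[2] = e$poodl  (last char: 'l')
  sorted[3] = le$pood  (last char: 'd')
  sorted[4] = odle$po  (last char: 'o')
  sorted[5] = oodle$p  (last char: 'p')
  sorted[6] = poodle$  (last char: '$')
Last column: eoldop$
Original string S is at sorted index 6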